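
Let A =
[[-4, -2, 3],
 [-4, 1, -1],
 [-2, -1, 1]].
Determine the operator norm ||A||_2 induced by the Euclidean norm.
||A||_2 ≈ 6.4424 (= sqrt(largest eigenvalue of A^T A))

||A||_2 = sigma_max(A) = sqrt(lambda_max(A^T A)). Form the symmetric matrix M = A^T A =
[[36, 6, -10],
 [6, 6, -8],
 [-10, -8, 11]].
Its characteristic polynomial (trace, sum of principal 2x2 minors, determinant of M give the coefficients) is
  p(λ) = det(λ I - M) = λ^3 - 53λ^2 + 478λ - 36.
No integer candidate from the rational root theorem (±divisors of 36) is a root, so the roots are irrational. The cubic discriminant is Δ = 199893300 > 0, so there are three distinct real roots. p(0) = -36 and p(1) = 390 have opposite signs, so a root lies in (0, 1); Newton's method refines it to λ ≈ 0.076. p(11) = 140 and p(12) = -204 have opposite signs, so a root lies in (11, 12); Newton's method refines it to λ ≈ 11.4201. p(41) = -610 and p(42) = 636 have opposite signs, so a root lies in (41, 42); Newton's method refines it to λ ≈ 41.5039. Check (Vieta): the three roots sum to 53, matching tr M = 53.
So the eigenvalues of A^T A are ≈ 0.076, 11.4201, 41.5039 (all ≥ 0, as they must be for A^T A). The largest is λ_max ≈ 41.5039, hence ||A||_2 = sqrt(λ_max) ≈ 6.4424.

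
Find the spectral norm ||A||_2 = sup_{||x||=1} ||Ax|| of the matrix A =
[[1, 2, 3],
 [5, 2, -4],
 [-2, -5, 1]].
||A||_2 ≈ 7.9262 (= sqrt(largest eigenvalue of A^T A))

||A||_2 = sigma_max(A) = sqrt(lambda_max(A^T A)). Form the symmetric matrix M = A^T A =
[[30, 22, -19],
 [22, 33, -7],
 [-19, -7, 26]].
Its characteristic polynomial (trace, sum of principal 2x2 minors, determinant of M give the coefficients) is
  p(λ) = det(λ I - M) = λ^3 - 89λ^2 + 1734λ - 5625.
No integer candidate from the rational root theorem (±divisors of 5625) is a root, so the roots are irrational. The cubic discriminant is Δ = 1871062785 > 0, so there are three distinct real roots. p(4) = -49 and p(5) = 945 have opposite signs, so a root lies in (4, 5); Newton's method refines it to λ ≈ 4.0459. p(22) = 95 and p(23) = -657 have opposite signs, so a root lies in (22, 23); Newton's method refines it to λ ≈ 22.1296. p(62) = -1905 and p(63) = 423 have opposite signs, so a root lies in (62, 63); Newton's method refines it to λ ≈ 62.8244. Check (Vieta): the three roots sum to 89, matching tr M = 89.
So the eigenvalues of A^T A are ≈ 4.0459, 22.1296, 62.8244 (all ≥ 0, as they must be for A^T A). The largest is λ_max ≈ 62.8244, hence ||A||_2 = sqrt(λ_max) ≈ 7.9262.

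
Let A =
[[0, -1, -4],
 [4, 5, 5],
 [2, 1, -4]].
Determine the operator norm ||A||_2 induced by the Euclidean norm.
||A||_2 ≈ 8.8976 (= sqrt(largest eigenvalue of A^T A))

||A||_2 = sigma_max(A) = sqrt(lambda_max(A^T A)). Form the symmetric matrix M = A^T A =
[[20, 22, 12],
 [22, 27, 25],
 [12, 25, 57]].
Its characteristic polynomial (trace, sum of principal 2x2 minors, determinant of M give the coefficients) is
  p(λ) = det(λ I - M) = λ^3 - 104λ^2 + 1966λ - 4.
No integer candidate from the rational root theorem (±divisors of 4) is a root, so the roots are irrational. The cubic discriminant is Δ = 11406663664 > 0, so there are three distinct real roots. p(0) = -4 and p(1) = 1859 have opposite signs, so a root lies in (0, 1); Newton's method refines it to λ ≈ 0.002. p(24) = 1100 and p(25) = -229 have opposite signs, so a root lies in (24, 25); Newton's method refines it to λ ≈ 24.8309. p(79) = -715 and p(80) = 3676 have opposite signs, so a root lies in (79, 80); Newton's method refines it to λ ≈ 79.1671. Check (Vieta): the three roots sum to 104, matching tr M = 104.
So the eigenvalues of A^T A are ≈ 0.002, 24.8309, 79.1671 (all ≥ 0, as they must be for A^T A). The largest is λ_max ≈ 79.1671, hence ||A||_2 = sqrt(λ_max) ≈ 8.8976.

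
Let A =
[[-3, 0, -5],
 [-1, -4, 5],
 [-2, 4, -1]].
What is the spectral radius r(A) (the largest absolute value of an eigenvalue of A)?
r(A) = (4 + sqrt(124))/2 ≈ 7.5678

The eigenvalues of A are the roots of its characteristic polynomial. With M = A (coefficients from the trace, the sum of principal 2x2 minors, and det A):
  p(λ) = det(λ I - M) = λ^3 + 8λ^2 - 11λ - 108.
By the rational root theorem any rational root is an integer divisor of 108. Testing λ = -4: p(-4) = -64 + 128 + 44 - 108 = 0, so λ = -4 is a root. Dividing out (λ + 4) leaves p(λ) = (λ + 4)(λ^2 + 4λ - 27). For λ^2 + 4λ - 27 the discriminant is 124. It is nonnegative but not a perfect square, so the roots are real and irrational: λ = (-4 ± sqrt(124))/2 ≈ 3.5678, -7.5678.
Thus the eigenvalues (to 4 decimals) are 3.5678 (modulus 3.5678); -7.5678 (modulus 7.5678); -4 (modulus 4). The spectral radius is the largest modulus: r(A) = (4 + sqrt(124))/2 ≈ 7.5678. (Cross-check: r(A) ≤ ||A||_2 ≈ 8.3648; equality holds whenever A is normal, though it can also hold for some non-normal A.)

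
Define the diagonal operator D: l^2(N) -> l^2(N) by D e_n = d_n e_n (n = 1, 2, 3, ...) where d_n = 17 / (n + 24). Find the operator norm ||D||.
||D|| = 17/25 (attained at n = 1)

For D diagonal, ||D|| = sup_n |d_n| = sup_n 17/(n + 24). This is positive and strictly decreasing in n, so the supremum is attained at n = 1: d_1 = 17/(1 + 24) = 17/25. Hence ||D|| = 17/25.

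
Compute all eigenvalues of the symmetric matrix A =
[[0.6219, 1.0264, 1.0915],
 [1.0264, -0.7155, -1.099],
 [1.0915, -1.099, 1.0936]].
sigma(A) ≈ {-2, 1, 2}

A is real symmetric, so its spectrum consists of real eigenvalues. Expanding the characteristic polynomial of the displayed matrix gives
  det(λ I - A) = p(λ) = λ^3 + (-1)λ^2 + (-4)λ + (4).
Solving p(λ) = 0 yields eigenvalues ≈ -2, 1, 2. (A is shown rounded to 4 decimals, so these recover the underlying integer eigenvalues to within that precision.)
Verification: the trace of A = 1 equals the sum of eigenvalues 1, and det(A) ≈ -3.9999 matches the eigenvalue product -4.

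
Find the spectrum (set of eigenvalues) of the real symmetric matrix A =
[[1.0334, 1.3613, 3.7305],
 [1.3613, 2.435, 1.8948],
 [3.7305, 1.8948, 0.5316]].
sigma(A) ≈ {-3, 1, 6}

A is real symmetric, so its spectrum consists of real eigenvalues. Expanding the characteristic polynomial of the displayed matrix gives
  det(λ I - A) = p(λ) = λ^3 + (-4)λ^2 + (-15)λ + (18).
Solving p(λ) = 0 yields eigenvalues ≈ -3, 1, 6. (A is shown rounded to 4 decimals, so these recover the underlying integer eigenvalues to within that precision.)
Verification: the trace of A = 4 equals the sum of eigenvalues 4, and det(A) ≈ -17.9998 matches the eigenvalue product -18.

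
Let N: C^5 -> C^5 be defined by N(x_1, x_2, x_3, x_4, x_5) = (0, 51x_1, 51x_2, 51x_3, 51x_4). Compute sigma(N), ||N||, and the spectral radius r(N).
sigma(N) = {0}; ||N|| = 51; r(N) = 0. (N is nilpotent with N^5 = 0.)

On C^5, N is a strictly lower-triangular matrix with 51 on the subdiagonal and zeros elsewhere, so its characteristic polynomial is lambda^5 and every eigenvalue is 0: sigma(N) = {0}. For the operator norm, N e_i = 51e_{i+1} for i = 1, ..., 4 and N e_5 = 0, so the singular values of N are 51 (with multiplicity 4) and 0; hence ||N|| = 51. The spectral radius r(N) = max|lambda| = 0. Note ||N|| > r(N) — characteristic of non-normal nilpotent operators. Indeed N^5 = 0.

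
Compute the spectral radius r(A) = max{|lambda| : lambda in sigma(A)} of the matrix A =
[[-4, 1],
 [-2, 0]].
r(A) = (4 + sqrt(8))/2 ≈ 3.4142

The eigenvalues of A are the roots of its characteristic polynomial. With M = A (coefficients from the trace and determinant):
  p(λ) = det(λ I - M) = λ^2 + 4λ + 2.
For λ^2 + 4λ + 2 the discriminant is 8. It is nonnegative but not a perfect square, so the roots are real and irrational: λ = (-4 ± sqrt(8))/2 ≈ -0.5858, -3.4142.
Thus the eigenvalues (to 4 decimals) are -0.5858 (modulus 0.5858); -3.4142 (modulus 3.4142). The spectral radius is the largest modulus: r(A) = (4 + sqrt(8))/2 ≈ 3.4142. (Cross-check: r(A) ≤ ||A||_2 ≈ 4.5616; equality holds whenever A is normal, though it can also hold for some non-normal A.)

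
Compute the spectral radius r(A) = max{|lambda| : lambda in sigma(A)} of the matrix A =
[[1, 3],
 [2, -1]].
r(A) = sqrt(28)/2 ≈ 2.6458

The eigenvalues of A are the roots of its characteristic polynomial. With M = A (coefficients from the trace and determinant):
  p(λ) = det(λ I - M) = λ^2 - 7.
For λ^2 - 7 the discriminant is 28. It is nonnegative but not a perfect square, so the roots are real and irrational: λ = ± sqrt(28)/2 ≈ 2.6458, -2.6458.
Thus the eigenvalues (to 4 decimals) are 2.6458 (modulus 2.6458); -2.6458 (modulus 2.6458). The spectral radius is the largest modulus: r(A) = sqrt(28)/2 ≈ 2.6458. (Cross-check: r(A) ≤ ||A||_2 ≈ 3.1926; equality holds whenever A is normal, though it can also hold for some non-normal A.)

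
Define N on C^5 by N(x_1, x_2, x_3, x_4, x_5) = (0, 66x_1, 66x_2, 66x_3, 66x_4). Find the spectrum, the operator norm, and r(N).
sigma(N) = {0}; ||N|| = 66; r(N) = 0. (N is nilpotent with N^5 = 0.)

On C^5, N is a strictly lower-triangular matrix with 66 on the subdiagonal and zeros elsewhere, so its characteristic polynomial is lambda^5 and every eigenvalue is 0: sigma(N) = {0}. For the operator norm, N e_i = 66e_{i+1} for i = 1, ..., 4 and N e_5 = 0, so the singular values of N are 66 (with multiplicity 4) and 0; hence ||N|| = 66. The spectral radius r(N) = max|lambda| = 0. Note ||N|| > r(N) — characteristic of non-normal nilpotent operators. Indeed N^5 = 0.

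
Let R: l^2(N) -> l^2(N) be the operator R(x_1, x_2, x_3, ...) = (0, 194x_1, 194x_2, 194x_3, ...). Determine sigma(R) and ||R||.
sigma(R) = closed disk {z in C : |z| ≤ 194}; ||R|| = 194

Note R = 194·U where U is the unit right shift (U x)_k = x_{k-1} (with x_0 := 0); so ||R|| = 194||U|| and sigma(R) = 194·sigma(U). ||R x||^2 = sum_{k≥1} |194x_k|^2 = 37636||x||^2, so ||R|| = 194 and sigma(R) ⊂ {|z| ≤ 194}. For any |lambda| < 194, the equation (R - lambda I) x = 0 forces x_1 = 0, then 194x_k = lambda x_{k+1} ⇒ x = 0, so R has no eigenvalues. But (R - lambda I) is not surjective for |lambda| < 194: solving (R - lambda I) x = e_1 would require x_n proportional to (lambda/194)^(-n), which is not in l^2. So every |lambda| < 194 lies in the residual spectrum. The boundary |lambda| = 194 is in the approximate point spectrum (the spectrum is closed). Hence sigma(R) is the closed disk of radius 194.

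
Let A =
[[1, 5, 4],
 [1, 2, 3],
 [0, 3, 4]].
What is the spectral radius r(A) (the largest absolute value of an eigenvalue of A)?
r(A) ≈ 6.8057

The eigenvalues of A are the roots of its characteristic polynomial. With M = A (coefficients from the trace, the sum of principal 2x2 minors, and det A):
  p(λ) = det(λ I - M) = λ^3 - 7λ^2 + 9.
No integer candidate from the rational root theorem (±divisors of 9) is a root, so the roots are irrational. The cubic discriminant is Δ = 10161 > 0, so there are three distinct real roots. p(-2) = -27 and p(-1) = 1 have opposite signs, so a root lies in (-2, -1); Newton's method refines it to λ ≈ -1.0569. p(1) = 3 and p(2) = -11 have opposite signs, so a root lies in (1, 2); Newton's method refines it to λ ≈ 1.2512. p(6) = -27 and p(7) = 9 have opposite signs, so a root lies in (6, 7); Newton's method refines it to λ ≈ 6.8057. Check (Vieta): the three roots sum to 7, matching tr M = 7.
Thus the eigenvalues (to 4 decimals) are -1.0569 (modulus 1.0569); 1.2512 (modulus 1.2512); 6.8057 (modulus 6.8057). The spectral radius is the largest modulus: r(A) ≈ 6.8057. (Cross-check: r(A) ≤ ||A||_2 ≈ 8.8772; equality holds whenever A is normal, though it can also hold for some non-normal A.)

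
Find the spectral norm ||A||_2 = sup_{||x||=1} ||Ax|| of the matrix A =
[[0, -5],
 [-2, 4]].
||A||_2 = sqrt((45 + sqrt(1625))/2) ≈ 6.5311 (= sqrt(largest eigenvalue of A^T A))

||A||_2 = sigma_max(A) = sqrt(lambda_max(A^T A)). Form the symmetric matrix M = A^T A =
[[4, -8],
 [-8, 41]].
Its characteristic polynomial (trace, determinant of M give the coefficients) is
  p(λ) = det(λ I - M) = λ^2 - 45λ + 100.
For λ^2 - 45λ + 100 the discriminant is 1625. It is nonnegative but not a perfect square, so the roots are real and irrational: λ = (45 ± sqrt(1625))/2 ≈ 42.6556, 2.3444.
So the eigenvalues of A^T A are ≈ 2.3444, 42.6556 (all ≥ 0, as they must be for A^T A). The largest is λ_max = (45 + sqrt(1625))/2 ≈ 42.6556, hence ||A||_2 = sqrt(λ_max) = sqrt((45 + sqrt(1625))/2) ≈ 6.5311.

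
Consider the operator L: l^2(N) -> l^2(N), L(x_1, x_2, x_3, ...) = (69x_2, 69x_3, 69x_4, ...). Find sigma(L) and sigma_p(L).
sigma(L) = closed disk {z in C : |z| ≤ 69}; sigma_p(L) = open disk {z in C : |z| < 69}

Note L = 69·V where V is the unit left shift (V x)_k = x_{k+1}; so sigma(L) = 69·sigma(V) and ||L|| = 69||V||. ||L x||^2 = 4761sum_{k≥2} |x_k|^2 ≤ 4761||x||^2, with equality on {x : x_1 = 0}, so ||L|| = 69. For any lambda with |lambda| < 69, set r = lambda/69 (|r| < 1); the vector x = (1, r, r^2, ...) is in l^2 and satisfies L x = 69(r, r^2, ...) = lambda x, so lambda is an eigenvalue. On the boundary |lambda| = 69 the geometric series diverges, so no l^2 eigenvector exists, but these lambda lie in the approximate point spectrum. Hence sigma(L) is the closed disk of radius 69 and sigma_p(L) is the open disk.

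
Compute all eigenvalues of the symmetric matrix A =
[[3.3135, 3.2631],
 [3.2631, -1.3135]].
sigma(A) ≈ {-3, 5}

A is real symmetric, so its spectrum consists of real eigenvalues. Expanding the characteristic polynomial of the displayed matrix gives
  det(λ I - A) = p(λ) = λ^2 + (-2)λ + (-15).
Solving p(λ) = 0 yields eigenvalues ≈ -3, 5. (A is shown rounded to 4 decimals, so these recover the underlying integer eigenvalues to within that precision.)
Verification: the trace of A = 2 equals the sum of eigenvalues 2, and det(A) ≈ -15.0001 matches the eigenvalue product -15.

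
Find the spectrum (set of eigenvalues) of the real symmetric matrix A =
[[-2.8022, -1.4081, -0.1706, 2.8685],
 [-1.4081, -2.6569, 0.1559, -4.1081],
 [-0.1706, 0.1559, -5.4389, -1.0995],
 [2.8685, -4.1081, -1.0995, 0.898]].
sigma(A) ≈ {-6, -5, -4, 5}

A is real symmetric, so its spectrum consists of real eigenvalues. Expanding the characteristic polynomial of the displayed matrix gives
  det(λ I - A) = p(λ) = λ^4 + (10)λ^3 + (-1)λ^2 + (-249.9968)λ + (-599.9946).
Solving p(λ) = 0 yields eigenvalues ≈ -6, -5, -4, 5. (A is shown rounded to 4 decimals, so these recover the underlying integer eigenvalues to within that precision.)
Verification: the trace of A = -10 equals the sum of eigenvalues -10, and det(A) ≈ -599.9946 matches the eigenvalue product -600.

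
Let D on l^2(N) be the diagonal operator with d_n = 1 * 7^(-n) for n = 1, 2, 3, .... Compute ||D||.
||D|| = 1/7 (attained at n = 1)

For D diagonal, ||D|| = sup_n |d_n|. The sequence d_n = 1 * 7^(-n) is positive and strictly decreasing (ratio 7^(-1) < 1), so the supremum is d_1 = 1/7. Hence ||D|| = 1/7.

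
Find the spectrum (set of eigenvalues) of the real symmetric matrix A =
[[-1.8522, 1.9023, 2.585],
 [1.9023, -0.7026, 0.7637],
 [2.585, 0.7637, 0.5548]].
sigma(A) ≈ {-4, -1, 3}

A is real symmetric, so its spectrum consists of real eigenvalues. Expanding the characteristic polynomial of the displayed matrix gives
  det(λ I - A) = p(λ) = λ^3 + (2)λ^2 + (-11)λ + (-12).
Solving p(λ) = 0 yields eigenvalues ≈ -4, -1, 3. (A is shown rounded to 4 decimals, so these recover the underlying integer eigenvalues to within that precision.)
Verification: the trace of A = -2 equals the sum of eigenvalues -2, and det(A) ≈ 12.0004 matches the eigenvalue product 12.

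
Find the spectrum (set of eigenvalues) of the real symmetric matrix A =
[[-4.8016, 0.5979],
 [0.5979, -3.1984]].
sigma(A) ≈ {-5, -3}

A is real symmetric, so its spectrum consists of real eigenvalues. Expanding the characteristic polynomial of the displayed matrix gives
  det(λ I - A) = p(λ) = λ^2 + (8)λ + (15).
Solving p(λ) = 0 yields eigenvalues ≈ -5, -3. (A is shown rounded to 4 decimals, so these recover the underlying integer eigenvalues to within that precision.)
Verification: the trace of A = -8 equals the sum of eigenvalues -8, and det(A) ≈ 15.0000 matches the eigenvalue product 15.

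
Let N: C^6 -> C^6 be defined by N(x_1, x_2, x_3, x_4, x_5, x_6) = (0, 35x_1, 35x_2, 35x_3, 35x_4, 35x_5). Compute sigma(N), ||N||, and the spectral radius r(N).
sigma(N) = {0}; ||N|| = 35; r(N) = 0. (N is nilpotent with N^6 = 0.)

On C^6, N is a strictly lower-triangular matrix with 35 on the subdiagonal and zeros elsewhere, so its characteristic polynomial is lambda^6 and every eigenvalue is 0: sigma(N) = {0}. For the operator norm, N e_i = 35e_{i+1} for i = 1, ..., 5 and N e_6 = 0, so the singular values of N are 35 (with multiplicity 5) and 0; hence ||N|| = 35. The spectral radius r(N) = max|lambda| = 0. Note ||N|| > r(N) — characteristic of non-normal nilpotent operators. Indeed N^6 = 0.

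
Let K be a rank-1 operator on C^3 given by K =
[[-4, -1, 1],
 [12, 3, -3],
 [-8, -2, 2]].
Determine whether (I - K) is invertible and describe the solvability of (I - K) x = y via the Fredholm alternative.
(I - K) is singular (det(I - K) = 0, i.e. 1 ∈ sigma(K)). (I - K) x = y is solvable iff y ⊥ ker((I - K)^*) = span{(-4, -1, 1)}, i.e. iff -4y_1 - y_2 + y_3 = 0. When solvable, the solutions are x = y + c·(1, -3, 2), c arbitrary (ker(I - K) = span{(1, -3, 2)}, dimension 1).

K has rank 1, so it is an outer product K = u v^T: every row of K is a multiple of one row vector. Reading off the entries, u = (1, -3, 2) and v = (-4, -1, 1) (row i of K equals u_i·v^T). A rank-one matrix u v^T satisfies K u = u (v·u) and kills the (2)-dimensional subspace v^⊥, so its characteristic polynomial is lambda^2 (lambda - v·u) with v·u = tr K = 1. Hence the eigenvalues of I - K are 1 (multiplicity 2) and 1 - (1) = 0, so det(I - K) = 0. (Direct check: I - K =
[[5, 1, -1],
 [-12, -2, 3],
 [8, 2, -1]]
has determinant 0.) So 1 is an eigenvalue of K and (I - K) is not invertible. The finite-dimensional Fredholm alternative says: either (I - K) is invertible, or ker(I - K) ≠ {0} and then range(I - K) = ker((I - K)^*)^⊥, with dim ker(I - K) = dim ker((I - K)^*). We are in the second case, so we need both kernels. Kernel of I - K: (I - K) u = u - u (v·u) = u - u = 0, so ker(I - K) = span{u} = span{(1, -3, 2)} (it is exactly 1-dimensional because rank(I - K) = 2). Kernel of the adjoint: K is real, so (I - K)^* = I - K^T = I - v u^T, and (I - v u^T) v = v - v (u·v) = 0; hence ker((I - K)^*) = span{v} = span{(-4, -1, 1)}. Therefore (I - K) x = y is solvable iff <y, v> = 0, i.e. iff -4y_1 - y_2 + y_3 = 0. When this holds, K y = u (v·y) = 0, so (I - K) y = y and x = y is a particular solution; the full solution set is the line x = y + c·u = y + c·(1, -3, 2), c ∈ C.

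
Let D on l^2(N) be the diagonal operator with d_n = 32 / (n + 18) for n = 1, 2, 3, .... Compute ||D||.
||D|| = 32/19 (attained at n = 1)

For D diagonal, ||D|| = sup_n |d_n| = sup_n 32/(n + 18). This is positive and strictly decreasing in n, so the supremum is attained at n = 1: d_1 = 32/(1 + 18) = 32/19. Hence ||D|| = 32/19.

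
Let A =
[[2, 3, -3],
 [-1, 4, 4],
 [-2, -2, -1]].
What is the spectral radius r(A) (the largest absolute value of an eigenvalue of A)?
r(A) ≈ 4.7507

The eigenvalues of A are the roots of its characteristic polynomial. With M = A (coefficients from the trace, the sum of principal 2x2 minors, and det A):
  p(λ) = det(λ I - M) = λ^3 - 5λ^2 + 7λ + 49.
No integer candidate from the rational root theorem (±divisors of 49) is a root, so the roots are irrational. The cubic discriminant is Δ = -71344 < 0, so there is one real root and a complex-conjugate pair. p(-3) = -44 and p(-2) = 7 have opposite signs, so a root lies in (-3, -2); Newton's method refines it to λ ≈ -2.1711. Dividing out (λ - (-2.1711)) leaves approximately λ^2 - 7.1711λ + 22.5692. For λ^2 - 7.1711λ + 22.5692 the discriminant is -38.8521. It is negative, so the remaining roots are the complex-conjugate pair λ ≈ 3.5856 ± 3.1166i. Their product equals the constant term, so |λ|^2 ≈ 22.5692 and |λ| ≈ 4.7507.
Thus the eigenvalues (to 4 decimals) are -2.1711 (modulus 2.1711); 3.5856 ± 3.1166i (modulus 4.7507). The spectral radius is the largest modulus: r(A) ≈ 4.7507. (Cross-check: r(A) ≤ ||A||_2 ≈ 6.0531; equality holds whenever A is normal, though it can also hold for some non-normal A.)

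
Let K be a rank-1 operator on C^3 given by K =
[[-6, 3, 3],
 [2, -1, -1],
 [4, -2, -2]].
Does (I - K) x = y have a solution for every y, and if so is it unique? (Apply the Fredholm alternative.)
(I - K) is invertible (det(I - K) = 10 ≠ 0), so for every y in C^3 the equation (I - K) x = y has a unique solution.

K has rank 1, so it is an outer product K = u v^T: every row of K is a multiple of one row vector. Reading off the entries, u = (3, -1, -2) and v = (-2, 1, 1) (row i of K equals u_i·v^T). A rank-one matrix u v^T satisfies K u = u (v·u) and kills the (2)-dimensional subspace v^⊥, so its characteristic polynomial is lambda^2 (lambda - v·u) with v·u = tr K = -9. Hence the eigenvalues of I - K are 1 (multiplicity 2) and 1 - (-9) = 10, so det(I - K) = 10. (Direct check: I - K =
[[7, -3, -3],
 [-2, 2, 1],
 [-4, 2, 3]]
has determinant 10.) The finite-dimensional Fredholm alternative says: either (I - K) is invertible, or ker(I - K) ≠ {0} and then range(I - K) = ker((I - K)^*)^⊥, with dim ker(I - K) = dim ker((I - K)^*). Since det(I - K) ≠ 0, 1 is not an eigenvalue of K and ker(I - K) = {0}, so we are in the first case: for every y there is a unique x = (I - K)^(-1) y. Explicitly, by the Sherman–Morrison formula, (I - u v^T)^(-1) = I + u v^T/(1 - v·u), i.e. (I - K)^(-1) = I + K/(10).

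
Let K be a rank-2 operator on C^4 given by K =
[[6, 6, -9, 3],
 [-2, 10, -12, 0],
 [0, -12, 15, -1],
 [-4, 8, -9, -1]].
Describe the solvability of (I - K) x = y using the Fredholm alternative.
(I - K) is invertible (det(I - K) = 111 ≠ 0), so for every y in C^4 the equation (I - K) x = y has a unique solution.

K has rank 2 and factors as K = U V^T = u1 v1^T + u2 v2^T with u1 = (0, 2, -2, 2), v1 = (-3, 3, -3, -1), u2 = (3, 2, -3, 1), v2 = (2, 2, -3, 1) (multiplying out reproduces the displayed K). The nonzero eigenvalues of U V^T coincide with those of the 2 x 2 matrix G = V^T U = [[v1·u1, v1·u2], [v2·u1, v2·u2]] = [[10, 5], [12, 20]], and by the Sylvester determinant identity det(I_4 - U V^T) = det(I_2 - V^T U) = det([[-9, -5], [-12, -19]]) = (-9)(-19) - (-5)(-12) = 111. (Direct check: I - K =
[[-5, -6, 9, -3],
 [2, -9, 12, 0],
 [0, 12, -14, 1],
 [4, -8, 9, 2]]
has determinant 111.) The finite-dimensional Fredholm alternative says: either (I - K) is invertible, or ker(I - K) ≠ {0} and then range(I - K) = ker((I - K)^*)^⊥, with dim ker(I - K) = dim ker((I - K)^*). Since det(I - K) ≠ 0, 1 is not an eigenvalue of K and ker(I - K) = {0}, so we are in the first case: for every y there is a unique x = (I - K)^(-1) y. (Explicitly, by the Woodbury identity, (I - U V^T)^(-1) = I + U (I_2 - G)^(-1) V^T.)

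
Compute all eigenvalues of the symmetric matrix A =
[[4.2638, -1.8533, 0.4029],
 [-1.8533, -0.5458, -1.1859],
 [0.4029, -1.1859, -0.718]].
sigma(A) ≈ {-2, 0, 5}

A is real symmetric, so its spectrum consists of real eigenvalues. Expanding the characteristic polynomial of the displayed matrix gives
  det(λ I - A) = p(λ) = λ^3 + (-3)λ^2 + (-10)λ + (0).
Solving p(λ) = 0 yields eigenvalues ≈ -2, 0, 5. (A is shown rounded to 4 decimals, so these recover the underlying integer eigenvalues to within that precision.)
Verification: the trace of A = 3 equals the sum of eigenvalues 3, and det(A) ≈ 0.0002 matches the eigenvalue product 0.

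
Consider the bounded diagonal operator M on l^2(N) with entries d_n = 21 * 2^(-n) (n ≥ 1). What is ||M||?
||M|| = 21/2 (attained at n = 1)

For M diagonal, ||M|| = sup_n |d_n|. The sequence d_n = 21 * 2^(-n) is positive and strictly decreasing (ratio 2^(-1) < 1), so the supremum is d_1 = 21/2. Hence ||M|| = 21/2.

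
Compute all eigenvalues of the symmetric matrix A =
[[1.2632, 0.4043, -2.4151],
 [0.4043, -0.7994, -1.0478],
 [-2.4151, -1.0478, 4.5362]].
sigma(A) ≈ {-1, 0, 6}

A is real symmetric, so its spectrum consists of real eigenvalues. Expanding the characteristic polynomial of the displayed matrix gives
  det(λ I - A) = p(λ) = λ^3 + (-5)λ^2 + (-6)λ + (0).
Solving p(λ) = 0 yields eigenvalues ≈ -1, 0, 6. (A is shown rounded to 4 decimals, so these recover the underlying integer eigenvalues to within that precision.)
Verification: the trace of A = 5 equals the sum of eigenvalues 5, and det(A) ≈ -0.0001 matches the eigenvalue product 0.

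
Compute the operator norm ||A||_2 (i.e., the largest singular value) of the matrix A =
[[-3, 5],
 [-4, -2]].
||A||_2 = sqrt((54 + sqrt(212))/2) ≈ 5.8549 (= sqrt(largest eigenvalue of A^T A))

||A||_2 = sigma_max(A) = sqrt(lambda_max(A^T A)). Form the symmetric matrix M = A^T A =
[[25, -7],
 [-7, 29]].
Its characteristic polynomial (trace, determinant of M give the coefficients) is
  p(λ) = det(λ I - M) = λ^2 - 54λ + 676.
For λ^2 - 54λ + 676 the discriminant is 212. It is nonnegative but not a perfect square, so the roots are real and irrational: λ = (54 ± sqrt(212))/2 ≈ 34.2801, 19.7199.
So the eigenvalues of A^T A are ≈ 19.7199, 34.2801 (all ≥ 0, as they must be for A^T A). The largest is λ_max = (54 + sqrt(212))/2 ≈ 34.2801, hence ||A||_2 = sqrt(λ_max) = sqrt((54 + sqrt(212))/2) ≈ 5.8549.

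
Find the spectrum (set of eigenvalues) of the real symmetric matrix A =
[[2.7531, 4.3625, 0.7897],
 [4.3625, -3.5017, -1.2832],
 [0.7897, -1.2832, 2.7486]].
sigma(A) ≈ {-6, 3, 5}

A is real symmetric, so its spectrum consists of real eigenvalues. Expanding the characteristic polynomial of the displayed matrix gives
  det(λ I - A) = p(λ) = λ^3 + (-2)λ^2 + (-33)λ + (89.9986).
Solving p(λ) = 0 yields eigenvalues ≈ -6, 3, 5. (A is shown rounded to 4 decimals, so these recover the underlying integer eigenvalues to within that precision.)
Verification: the trace of A = 2 equals the sum of eigenvalues 2, and det(A) ≈ -89.9986 matches the eigenvalue product -90.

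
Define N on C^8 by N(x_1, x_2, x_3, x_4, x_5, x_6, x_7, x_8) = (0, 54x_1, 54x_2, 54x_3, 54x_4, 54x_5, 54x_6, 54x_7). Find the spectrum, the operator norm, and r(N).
sigma(N) = {0}; ||N|| = 54; r(N) = 0. (N is nilpotent with N^8 = 0.)

On C^8, N is a strictly lower-triangular matrix with 54 on the subdiagonal and zeros elsewhere, so its characteristic polynomial is lambda^8 and every eigenvalue is 0: sigma(N) = {0}. For the operator norm, N e_i = 54e_{i+1} for i = 1, ..., 7 and N e_8 = 0, so the singular values of N are 54 (with multiplicity 7) and 0; hence ||N|| = 54. The spectral radius r(N) = max|lambda| = 0. Note ||N|| > r(N) — characteristic of non-normal nilpotent operators. Indeed N^8 = 0.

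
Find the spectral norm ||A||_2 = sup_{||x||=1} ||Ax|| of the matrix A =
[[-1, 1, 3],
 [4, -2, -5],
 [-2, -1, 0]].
||A||_2 ≈ 7.4628 (= sqrt(largest eigenvalue of A^T A))

||A||_2 = sigma_max(A) = sqrt(lambda_max(A^T A)). Form the symmetric matrix M = A^T A =
[[21, -7, -23],
 [-7, 6, 13],
 [-23, 13, 34]].
Its characteristic polynomial (trace, sum of principal 2x2 minors, determinant of M give the coefficients) is
  p(λ) = det(λ I - M) = λ^3 - 61λ^2 + 297λ - 81.
No integer candidate from the rational root theorem (±divisors of 81) is a root, so the roots are irrational. The cubic discriminant is Δ = 176128992 > 0, so there are three distinct real roots. p(0) = -81 and p(1) = 156 have opposite signs, so a root lies in (0, 1); Newton's method refines it to λ ≈ 0.2899. p(5) = 4 and p(6) = -279 have opposite signs, so a root lies in (5, 6); Newton's method refines it to λ ≈ 5.0168. p(55) = -1896 and p(56) = 871 have opposite signs, so a root lies in (55, 56); Newton's method refines it to λ ≈ 55.6933. Check (Vieta): the three roots sum to 61, matching tr M = 61.
So the eigenvalues of A^T A are ≈ 0.2899, 5.0168, 55.6933 (all ≥ 0, as they must be for A^T A). The largest is λ_max ≈ 55.6933, hence ||A||_2 = sqrt(λ_max) ≈ 7.4628.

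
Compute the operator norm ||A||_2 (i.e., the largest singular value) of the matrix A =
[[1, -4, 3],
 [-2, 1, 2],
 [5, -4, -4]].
||A||_2 ≈ 8.2018 (= sqrt(largest eigenvalue of A^T A))

||A||_2 = sigma_max(A) = sqrt(lambda_max(A^T A)). Form the symmetric matrix M = A^T A =
[[30, -26, -21],
 [-26, 33, 6],
 [-21, 6, 29]].
Its characteristic polynomial (trace, sum of principal 2x2 minors, determinant of M give the coefficients) is
  p(λ) = det(λ I - M) = λ^3 - 92λ^2 + 1664λ - 25.
No integer candidate from the rational root theorem (±divisors of 25) is a root, so the roots are irrational. The cubic discriminant is Δ = 4997167893 > 0, so there are three distinct real roots. p(0) = -25 and p(1) = 1548 have opposite signs, so a root lies in (0, 1); Newton's method refines it to λ ≈ 0.015. p(24) = 743 and p(25) = -300 have opposite signs, so a root lies in (24, 25); Newton's method refines it to λ ≈ 24.7159. p(67) = -762 and p(68) = 2151 have opposite signs, so a root lies in (67, 68); Newton's method refines it to λ ≈ 67.269. Check (Vieta): the three roots sum to 92, matching tr M = 92.
So the eigenvalues of A^T A are ≈ 0.015, 24.7159, 67.269 (all ≥ 0, as they must be for A^T A). The largest is λ_max ≈ 67.269, hence ||A||_2 = sqrt(λ_max) ≈ 8.2018.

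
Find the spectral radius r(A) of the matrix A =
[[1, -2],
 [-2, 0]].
r(A) = (1 + sqrt(17))/2 ≈ 2.5616

The eigenvalues of A are the roots of its characteristic polynomial. With M = A (coefficients from the trace and determinant):
  p(λ) = det(λ I - M) = λ^2 - λ - 4.
For λ^2 - λ - 4 the discriminant is 17. It is nonnegative but not a perfect square, so the roots are real and irrational: λ = (1 ± sqrt(17))/2 ≈ 2.5616, -1.5616.
Thus the eigenvalues (to 4 decimals) are 2.5616 (modulus 2.5616); -1.5616 (modulus 1.5616). The spectral radius is the largest modulus: r(A) = (1 + sqrt(17))/2 ≈ 2.5616. (Cross-check: r(A) ≤ ||A||_2 ≈ 2.5616; equality holds whenever A is normal, though it can also hold for some non-normal A.)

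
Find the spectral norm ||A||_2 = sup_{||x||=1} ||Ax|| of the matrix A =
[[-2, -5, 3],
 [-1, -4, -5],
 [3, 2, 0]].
||A||_2 ≈ 7.4545 (= sqrt(largest eigenvalue of A^T A))

||A||_2 = sigma_max(A) = sqrt(lambda_max(A^T A)). Form the symmetric matrix M = A^T A =
[[14, 20, -1],
 [20, 45, 5],
 [-1, 5, 34]].
Its characteristic polynomial (trace, sum of principal 2x2 minors, determinant of M give the coefficients) is
  p(λ) = det(λ I - M) = λ^3 - 93λ^2 + 2210λ - 7225.
No integer candidate from the rational root theorem (±divisors of 7225) is a root, so the roots are irrational. The cubic discriminant is Δ = 1140979225 > 0, so there are three distinct real roots. p(3) = -1405 and p(4) = 191 have opposite signs, so a root lies in (3, 4); Newton's method refines it to λ ≈ 3.8747. p(33) = 365 and p(34) = -289 have opposite signs, so a root lies in (33, 34); Newton's method refines it to λ ≈ 33.5553. p(55) = -625 and p(56) = 503 have opposite signs, so a root lies in (55, 56); Newton's method refines it to λ ≈ 55.5701. Check (Vieta): the three roots sum to 93, matching tr M = 93.
So the eigenvalues of A^T A are ≈ 3.8747, 33.5553, 55.5701 (all ≥ 0, as they must be for A^T A). The largest is λ_max ≈ 55.5701, hence ||A||_2 = sqrt(λ_max) ≈ 7.4545.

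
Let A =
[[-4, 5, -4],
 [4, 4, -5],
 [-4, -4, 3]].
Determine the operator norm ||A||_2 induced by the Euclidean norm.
||A||_2 ≈ 10.5695 (= sqrt(largest eigenvalue of A^T A))

||A||_2 = sigma_max(A) = sqrt(lambda_max(A^T A)). Form the symmetric matrix M = A^T A =
[[48, 12, -16],
 [12, 57, -52],
 [-16, -52, 50]].
Its characteristic polynomial (trace, sum of principal 2x2 minors, determinant of M give the coefficients) is
  p(λ) = det(λ I - M) = λ^3 - 155λ^2 + 4882λ - 5184.
No integer candidate from the rational root theorem (±divisors of 5184) is a root, so the roots are irrational. The cubic discriminant is Δ = 99847413636 > 0, so there are three distinct real roots. p(1) = -456 and p(2) = 3968 have opposite signs, so a root lies in (1, 2); Newton's method refines it to λ ≈ 1.1. p(42) = 528 and p(43) = -2346 have opposite signs, so a root lies in (42, 43); Newton's method refines it to λ ≈ 42.1852. p(111) = -5406 and p(112) = 2208 have opposite signs, so a root lies in (111, 112); Newton's method refines it to λ ≈ 111.7148. Check (Vieta): the three roots sum to 155, matching tr M = 155.
So the eigenvalues of A^T A are ≈ 1.1, 42.1852, 111.7148 (all ≥ 0, as they must be for A^T A). The largest is λ_max ≈ 111.7148, hence ||A||_2 = sqrt(λ_max) ≈ 10.5695.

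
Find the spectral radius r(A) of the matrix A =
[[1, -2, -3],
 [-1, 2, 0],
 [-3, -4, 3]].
r(A) ≈ 4.5525

The eigenvalues of A are the roots of its characteristic polynomial. With M = A (coefficients from the trace, the sum of principal 2x2 minors, and det A):
  p(λ) = det(λ I - M) = λ^3 - 6λ^2 + 30.
No integer candidate from the rational root theorem (±divisors of 30) is a root, so the roots are irrational. The cubic discriminant is Δ = 1620 > 0, so there are three distinct real roots. p(-2) = -2 and p(-1) = 23 have opposite signs, so a root lies in (-2, -1); Newton's method refines it to λ ≈ -1.9434. p(3) = 3 and p(4) = -2 have opposite signs, so a root lies in (3, 4); Newton's method refines it to λ ≈ 3.3909. p(4) = -2 and p(5) = 5 have opposite signs, so a root lies in (4, 5); Newton's method refines it to λ ≈ 4.5525. Check (Vieta): the three roots sum to 6, matching tr M = 6.
Thus the eigenvalues (to 4 decimals) are -1.9434 (modulus 1.9434); 3.3909 (modulus 3.3909); 4.5525 (modulus 4.5525). The spectral radius is the largest modulus: r(A) ≈ 4.5525. (Cross-check: r(A) ≤ ||A||_2 ≈ 5.9428; equality holds whenever A is normal, though it can also hold for some non-normal A.)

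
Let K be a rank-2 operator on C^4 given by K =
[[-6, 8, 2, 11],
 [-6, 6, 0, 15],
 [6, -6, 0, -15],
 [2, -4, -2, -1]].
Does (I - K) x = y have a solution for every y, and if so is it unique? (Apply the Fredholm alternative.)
(I - K) is invertible (det(I - K) = 10 ≠ 0), so for every y in C^4 the equation (I - K) x = y has a unique solution.

K has rank 2 and factors as K = U V^T = u1 v1^T + u2 v2^T with u1 = (-3, -3, 3, 1), v1 = (2, -3, -1, -3), u2 = (-1, -3, 3, -1), v2 = (0, 1, 1, -2) (multiplying out reproduces the displayed K). The nonzero eigenvalues of U V^T coincide with those of the 2 x 2 matrix G = V^T U = [[v1·u1, v1·u2], [v2·u1, v2·u2]] = [[-3, 7], [-2, 2]], and by the Sylvester determinant identity det(I_4 - U V^T) = det(I_2 - V^T U) = det([[4, -7], [2, -1]]) = (4)(-1) - (-7)(2) = 10. (Direct check: I - K =
[[7, -8, -2, -11],
 [6, -5, 0, -15],
 [-6, 6, 1, 15],
 [-2, 4, 2, 2]]
has determinant 10.) The finite-dimensional Fredholm alternative says: either (I - K) is invertible, or ker(I - K) ≠ {0} and then range(I - K) = ker((I - K)^*)^⊥, with dim ker(I - K) = dim ker((I - K)^*). Since det(I - K) ≠ 0, 1 is not an eigenvalue of K and ker(I - K) = {0}, so we are in the first case: for every y there is a unique x = (I - K)^(-1) y. (Explicitly, by the Woodbury identity, (I - U V^T)^(-1) = I + U (I_2 - G)^(-1) V^T.)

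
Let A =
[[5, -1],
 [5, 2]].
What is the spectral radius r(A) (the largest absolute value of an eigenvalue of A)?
r(A) = sqrt(15) ≈ 3.873

The eigenvalues of A are the roots of its characteristic polynomial. With M = A (coefficients from the trace and determinant):
  p(λ) = det(λ I - M) = λ^2 - 7λ + 15.
For λ^2 - 7λ + 15 the discriminant is -11. It is negative, so the roots are the complex-conjugate pair λ = 7/2 ± (sqrt(11)/2) i ≈ 3.5 ± 1.6583i. For a conjugate pair the product of the roots equals the constant term, so |λ|^2 = 15 and |λ| = sqrt(15) ≈ 3.873.
Thus the eigenvalues (to 4 decimals) are 3.5 ± 1.6583i (modulus 3.873). The spectral radius is the largest modulus: r(A) = sqrt(15) ≈ 3.873. (Cross-check: r(A) ≤ ||A||_2 ≈ 7.1098; equality holds whenever A is normal, though it can also hold for some non-normal A.)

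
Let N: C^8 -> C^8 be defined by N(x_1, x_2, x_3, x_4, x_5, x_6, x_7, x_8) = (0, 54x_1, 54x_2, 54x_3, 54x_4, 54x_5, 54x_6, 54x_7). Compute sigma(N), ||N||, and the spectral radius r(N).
sigma(N) = {0}; ||N|| = 54; r(N) = 0. (N is nilpotent with N^8 = 0.)

On C^8, N is a strictly lower-triangular matrix with 54 on the subdiagonal and zeros elsewhere, so its characteristic polynomial is lambda^8 and every eigenvalue is 0: sigma(N) = {0}. For the operator norm, N e_i = 54e_{i+1} for i = 1, ..., 7 and N e_8 = 0, so the singular values of N are 54 (with multiplicity 7) and 0; hence ||N|| = 54. The spectral radius r(N) = max|lambda| = 0. Note ||N|| > r(N) — characteristic of non-normal nilpotent operators. Indeed N^8 = 0.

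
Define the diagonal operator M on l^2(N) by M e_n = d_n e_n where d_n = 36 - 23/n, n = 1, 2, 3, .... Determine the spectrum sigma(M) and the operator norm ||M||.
sigma(M) = {36 - 23/n : n ≥ 1} ∪ {36}; ||M|| = 36

A bounded diagonal operator on l^2 with diagonal entries d_n has spectrum equal to the closure of {d_n : n ≥ 1}: every d_n is an eigenvalue (with eigenvector e_n), so {d_n} ⊂ sigma(M); the spectrum is closed, so its closure is too; and for lambda not in the closure, (M - lambda I) has bounded inverse (the diagonal entries 1/(d_n - lambda) are bounded). For our sequence d_n = 36 - 23/n, n = 1, 2, 3, ...:
  - {d_n} = {36 - 23/n : n ≥ 1}; the only limit point is 36
  - closure = {36 - 23/n : n ≥ 1} ∪ {36}
For the norm: a diagonal operator has ||M|| = sup_n |d_n|. Here d_n = 36 - 23/n increases monotonically from d_1 = 13 toward 36, with all terms in [13, 36); so sup_n |d_n| = 36 (the supremum is the limit, not attained). So ||M|| = 36.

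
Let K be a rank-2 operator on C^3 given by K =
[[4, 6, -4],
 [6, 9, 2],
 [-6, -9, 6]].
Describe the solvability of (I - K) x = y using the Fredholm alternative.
(I - K) is invertible (det(I - K) = 54 ≠ 0), so for every y in C^3 the equation (I - K) x = y has a unique solution.

K has rank 2 and factors as K = U V^T = u1 v1^T + u2 v2^T with u1 = (2, -1, -3), v1 = (0, 0, -2), u2 = (2, 3, -3), v2 = (2, 3, 0) (multiplying out reproduces the displayed K). The nonzero eigenvalues of U V^T coincide with those of the 2 x 2 matrix G = V^T U = [[v1·u1, v1·u2], [v2·u1, v2·u2]] = [[6, 6], [1, 13]], and by the Sylvester determinant identity det(I_3 - U V^T) = det(I_2 - V^T U) = det([[-5, -6], [-1, -12]]) = (-5)(-12) - (-6)(-1) = 54. (Direct check: I - K =
[[-3, -6, 4],
 [-6, -8, -2],
 [6, 9, -5]]
has determinant 54.) The finite-dimensional Fredholm alternative says: either (I - K) is invertible, or ker(I - K) ≠ {0} and then range(I - K) = ker((I - K)^*)^⊥, with dim ker(I - K) = dim ker((I - K)^*). Since det(I - K) ≠ 0, 1 is not an eigenvalue of K and ker(I - K) = {0}, so we are in the first case: for every y there is a unique x = (I - K)^(-1) y. (Explicitly, by the Woodbury identity, (I - U V^T)^(-1) = I + U (I_2 - G)^(-1) V^T.)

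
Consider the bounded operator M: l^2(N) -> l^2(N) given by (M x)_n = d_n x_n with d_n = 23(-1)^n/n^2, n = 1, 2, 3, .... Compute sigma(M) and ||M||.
sigma(M) = {23(-1)^n/n^2 : n ≥ 1} ∪ {0}; ||M|| = 23

A bounded diagonal operator on l^2 with diagonal entries d_n has spectrum equal to the closure of {d_n : n ≥ 1}: every d_n is an eigenvalue (with eigenvector e_n), so {d_n} ⊂ sigma(M); the spectrum is closed, so its closure is too; and for lambda not in the closure, (M - lambda I) has bounded inverse (the diagonal entries 1/(d_n - lambda) are bounded). For our sequence d_n = 23(-1)^n/n^2, n = 1, 2, 3, ...:
  - {d_n} = {23(-1)^n/n^2 : n ≥ 1}; the only limit point is 0
  - closure = {23(-1)^n/n^2 : n ≥ 1} ∪ {0}
For the norm: a diagonal operator has ||M|| = sup_n |d_n|. Here |d_n| = 23/n^2 is decreasing, so sup_n |d_n| = |d_1| = 23. So ||M|| = 23.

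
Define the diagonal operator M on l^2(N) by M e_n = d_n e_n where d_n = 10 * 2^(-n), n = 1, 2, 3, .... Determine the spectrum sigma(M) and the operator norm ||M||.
sigma(M) = {10 * 2^(-n) : n ≥ 1} ∪ {0}; ||M|| = 5

A bounded diagonal operator on l^2 with diagonal entries d_n has spectrum equal to the closure of {d_n : n ≥ 1}: every d_n is an eigenvalue (with eigenvector e_n), so {d_n} ⊂ sigma(M); the spectrum is closed, so its closure is too; and for lambda not in the closure, (M - lambda I) has bounded inverse (the diagonal entries 1/(d_n - lambda) are bounded). For our sequence d_n = 10 * 2^(-n), n = 1, 2, 3, ...:
  - {d_n} = {10 * 2^(-n) : n ≥ 1}; the only limit point is 0
  - closure = {10 * 2^(-n) : n ≥ 1} ∪ {0}
For the norm: a diagonal operator has ||M|| = sup_n |d_n|. Here d_n = 10 * 2^(-n) is positive and decreasing, so sup_n |d_n| = d_1 = 10/2 = 5. So ||M|| = 5.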